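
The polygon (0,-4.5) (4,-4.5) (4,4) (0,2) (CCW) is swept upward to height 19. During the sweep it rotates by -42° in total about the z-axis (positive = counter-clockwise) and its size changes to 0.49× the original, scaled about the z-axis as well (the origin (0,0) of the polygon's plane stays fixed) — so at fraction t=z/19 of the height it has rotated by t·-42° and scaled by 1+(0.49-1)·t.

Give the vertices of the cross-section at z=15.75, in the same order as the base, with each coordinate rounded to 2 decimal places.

Cross-section at z=15.75: (-1.48,-2.13) (0.41,-3.45) (3.21,0.58) (0.66,0.95)

t = z/height = 15.75/19 = 0.828947
s = 1 + (scale-1)·z/height = 1 + (0.49-1)·15.75/19 = 0.577237
θ = twist·z/height = -42°·15.75/19 = -34.8158° = -0.607650 rad
cos θ = 0.820992, sin θ = -0.570940 (intermediates below are computed at full precision and shown rounded to 5 d.p.)
v1: (0,-4.5) → rotate → (-2.56923,-3.69446) → ×s → (-1.48305,-2.13258) → (-1.48,-2.13)
v2: (4,-4.5) → rotate → (0.71474,-5.97822) → ×s → (0.41257,-3.45085) → (0.41,-3.45)
v3: (4,4) → rotate → (5.56773,1.00021) → ×s → (3.21390,0.57736) → (3.21,0.58)
v4: (0,2) → rotate → (1.14188,1.64198) → ×s → (0.65914,0.94781) → (0.66,0.95)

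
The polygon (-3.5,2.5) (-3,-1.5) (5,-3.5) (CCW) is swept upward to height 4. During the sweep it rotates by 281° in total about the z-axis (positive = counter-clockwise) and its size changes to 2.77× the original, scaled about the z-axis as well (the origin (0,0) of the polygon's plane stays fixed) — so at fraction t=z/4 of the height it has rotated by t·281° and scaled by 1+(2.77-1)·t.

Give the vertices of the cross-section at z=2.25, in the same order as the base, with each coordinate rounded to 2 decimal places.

Cross-section at z=2.25: (4.62,-7.24) (6.67,0.54) (-6.65,10.21)

t = z/height = 2.25/4 = 0.5625
s = 1 + (scale-1)·z/height = 1 + (2.77-1)·2.25/4 = 1.995625
θ = twist·z/height = 281°·2.25/4 = 158.0625° = 2.758711 rad
cos θ = -0.927592, sin θ = 0.373595 (intermediates below are computed at full precision and shown rounded to 5 d.p.)
v1: (-3.5,2.5) → rotate → (2.31258,-3.62656) → ×s → (4.61505,-7.23726) → (4.62,-7.24)
v2: (-3,-1.5) → rotate → (3.34317,0.27060) → ×s → (6.67171,0.54002) → (6.67,0.54)
v3: (5,-3.5) → rotate → (-3.33038,5.11455) → ×s → (-6.64618,10.20672) → (-6.65,10.21)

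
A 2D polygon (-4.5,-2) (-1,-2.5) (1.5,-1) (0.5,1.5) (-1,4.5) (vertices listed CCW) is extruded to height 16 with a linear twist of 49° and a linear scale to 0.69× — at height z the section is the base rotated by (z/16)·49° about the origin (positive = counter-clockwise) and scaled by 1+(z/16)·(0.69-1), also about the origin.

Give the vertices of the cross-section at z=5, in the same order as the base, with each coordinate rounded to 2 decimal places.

t = z/height = 5/16 = 0.3125
s = 1 + (scale-1)·z/height = 1 + (0.69-1)·5/16 = 0.903125
θ = twist·z/height = 49°·5/16 = 15.3125° = 0.267254 rad
cos θ = 0.964500, sin θ = 0.264083 (intermediates below are computed at full precision and shown rounded to 5 d.p.)
v1: (-4.5,-2) → rotate → (-3.81208,-3.11738) → ×s → (-3.44279,-2.81538) → (-3.44,-2.82)
v2: (-1,-2.5) → rotate → (-0.30429,-2.67533) → ×s → (-0.27481,-2.41616) → (-0.27,-2.42)
v3: (1.5,-1) → rotate → (1.71083,-0.56837) → ×s → (1.54510,-0.51331) → (1.55,-0.51)
v4: (0.5,1.5) → rotate → (0.08612,1.57879) → ×s → (0.07778,1.42585) → (0.08,1.43)
v5: (-1,4.5) → rotate → (-2.15288,4.07617) → ×s → (-1.94432,3.68129) → (-1.94,3.68)

Cross-section at z=5: (-3.44,-2.82) (-0.27,-2.42) (1.55,-0.51) (0.08,1.43) (-1.94,3.68)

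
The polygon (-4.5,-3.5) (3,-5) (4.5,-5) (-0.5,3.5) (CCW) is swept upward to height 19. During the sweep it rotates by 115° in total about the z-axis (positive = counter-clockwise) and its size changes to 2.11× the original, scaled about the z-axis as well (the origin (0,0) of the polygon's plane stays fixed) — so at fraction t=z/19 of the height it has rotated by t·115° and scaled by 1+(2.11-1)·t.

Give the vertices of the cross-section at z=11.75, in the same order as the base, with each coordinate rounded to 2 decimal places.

Cross-section at z=11.75: (3.13,-9.09) (9.62,2.06) (10.43,4.45) (-5.86,1.11)

t = z/height = 11.75/19 = 0.618421
s = 1 + (scale-1)·z/height = 1 + (2.11-1)·11.75/19 = 1.686447
θ = twist·z/height = 115°·11.75/19 = 71.1184° = 1.241251 rad
cos θ = 0.323613, sin θ = 0.946189 (intermediates below are computed at full precision and shown rounded to 5 d.p.)
v1: (-4.5,-3.5) → rotate → (1.85540,-5.39050) → ×s → (3.12904,-9.09079) → (3.13,-9.09)
v2: (3,-5) → rotate → (5.70179,1.22050) → ×s → (9.61576,2.05831) → (9.62,2.06)
v3: (4.5,-5) → rotate → (6.18721,2.63979) → ×s → (10.43440,4.45186) → (10.43,4.45)
v4: (-0.5,3.5) → rotate → (-3.47347,0.65955) → ×s → (-5.85782,1.11230) → (-5.86,1.11)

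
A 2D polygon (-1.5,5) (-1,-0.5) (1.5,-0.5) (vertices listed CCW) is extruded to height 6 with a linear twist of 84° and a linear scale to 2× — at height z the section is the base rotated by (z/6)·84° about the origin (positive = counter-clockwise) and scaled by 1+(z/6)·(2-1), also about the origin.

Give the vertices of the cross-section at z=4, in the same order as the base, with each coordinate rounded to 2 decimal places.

Cross-section at z=4: (-8.31,2.59) (-0.24,-1.85) (2.09,1.61)

t = z/height = 4/6 = 0.666667
s = 1 + (scale-1)·z/height = 1 + (2-1)·4/6 = 1.666667
θ = twist·z/height = 84°·4/6 = 56.0000° = 0.977384 rad
cos θ = 0.559193, sin θ = 0.829038 (intermediates below are computed at full precision and shown rounded to 5 d.p.)
v1: (-1.5,5) → rotate → (-4.98398,1.55241) → ×s → (-8.30663,2.58735) → (-8.31,2.59)
v2: (-1,-0.5) → rotate → (-0.14467,-1.10863) → ×s → (-0.24112,-1.84772) → (-0.24,-1.85)
v3: (1.5,-0.5) → rotate → (1.25331,0.96396) → ×s → (2.08885,1.60660) → (2.09,1.61)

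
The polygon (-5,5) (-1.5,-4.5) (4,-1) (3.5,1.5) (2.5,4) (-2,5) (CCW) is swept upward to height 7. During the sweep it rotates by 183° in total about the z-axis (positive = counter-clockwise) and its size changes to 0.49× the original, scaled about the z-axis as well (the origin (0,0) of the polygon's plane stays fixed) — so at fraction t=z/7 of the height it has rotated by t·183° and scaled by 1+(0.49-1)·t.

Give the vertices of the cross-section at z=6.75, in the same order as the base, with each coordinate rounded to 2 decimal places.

Cross-section at z=6.75: (2.38,-2.69) (0.90,2.24) (-2.00,0.63) (-1.82,-0.65) (-1.39,-1.95) (0.86,-2.60)

t = z/height = 6.75/7 = 0.964286
s = 1 + (scale-1)·z/height = 1 + (0.49-1)·6.75/7 = 0.508214
θ = twist·z/height = 183°·6.75/7 = 176.4643° = 3.079883 rad
cos θ = -0.998097, sin θ = 0.061671 (intermediates below are computed at full precision and shown rounded to 5 d.p.)
v1: (-5,5) → rotate → (4.68213,-5.29884) → ×s → (2.37952,-2.69294) → (2.38,-2.69)
v2: (-1.5,-4.5) → rotate → (1.77466,4.39893) → ×s → (0.90191,2.23560) → (0.90,2.24)
v3: (4,-1) → rotate → (-3.93072,1.24478) → ×s → (-1.99765,0.63261) → (-2.00,0.63)
v4: (3.5,1.5) → rotate → (-3.58584,-1.28130) → ×s → (-1.82238,-0.65117) → (-1.82,-0.65)
v5: (2.5,4) → rotate → (-2.74192,-3.83821) → ×s → (-1.39349,-1.95063) → (-1.39,-1.95)
v6: (-2,5) → rotate → (1.68784,-5.11382) → ×s → (0.85778,-2.59892) → (0.86,-2.60)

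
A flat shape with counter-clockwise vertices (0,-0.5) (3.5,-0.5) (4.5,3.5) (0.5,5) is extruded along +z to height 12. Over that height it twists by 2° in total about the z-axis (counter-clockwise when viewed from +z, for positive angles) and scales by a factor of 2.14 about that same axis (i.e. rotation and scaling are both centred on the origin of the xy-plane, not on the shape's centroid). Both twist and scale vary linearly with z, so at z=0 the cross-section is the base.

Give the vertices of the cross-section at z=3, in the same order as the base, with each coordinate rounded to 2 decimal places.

Cross-section at z=3: (0.01,-0.64) (4.50,-0.60) (5.74,4.55) (0.59,6.43)

t = z/height = 3/12 = 0.25
s = 1 + (scale-1)·z/height = 1 + (2.14-1)·3/12 = 1.285000
θ = twist·z/height = 2°·3/12 = 0.5000° = 0.008727 rad
cos θ = 0.999962, sin θ = 0.008727 (intermediates below are computed at full precision and shown rounded to 5 d.p.)
v1: (0,-0.5) → rotate → (0.00436,-0.49998) → ×s → (0.00561,-0.64248) → (0.01,-0.64)
v2: (3.5,-0.5) → rotate → (3.50423,-0.46944) → ×s → (4.50294,-0.60323) → (4.50,-0.60)
v3: (4.5,3.5) → rotate → (4.46929,3.53914) → ×s → (5.74303,4.54779) → (5.74,4.55)
v4: (0.5,5) → rotate → (0.45635,5.00417) → ×s → (0.58641,6.43036) → (0.59,6.43)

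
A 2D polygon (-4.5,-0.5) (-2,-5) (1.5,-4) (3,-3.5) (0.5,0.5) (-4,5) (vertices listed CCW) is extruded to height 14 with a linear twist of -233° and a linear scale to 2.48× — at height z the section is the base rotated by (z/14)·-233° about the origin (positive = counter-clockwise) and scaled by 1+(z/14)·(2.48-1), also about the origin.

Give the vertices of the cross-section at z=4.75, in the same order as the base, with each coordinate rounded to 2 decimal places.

Cross-section at z=4.75: (-2.02,6.49) (-7.94,1.52) (-5.47,-3.35) (-4.31,-5.42) (0.88,-0.59) (6.23,7.33)

t = z/height = 4.75/14 = 0.339286
s = 1 + (scale-1)·z/height = 1 + (2.48-1)·4.75/14 = 1.502143
θ = twist·z/height = -233°·4.75/14 = -79.0536° = -1.379745 rad
cos θ = 0.189891, sin θ = -0.981805 (intermediates below are computed at full precision and shown rounded to 5 d.p.)
v1: (-4.5,-0.5) → rotate → (-1.34541,4.32318) → ×s → (-2.02100,6.49403) → (-2.02,6.49)
v2: (-2,-5) → rotate → (-5.28881,1.01415) → ×s → (-7.94455,1.52341) → (-7.94,1.52)
v3: (1.5,-4) → rotate → (-3.64238,-2.23227) → ×s → (-5.47138,-3.35319) → (-5.47,-3.35)
v4: (3,-3.5) → rotate → (-2.86664,-3.61003) → ×s → (-4.30611,-5.42279) → (-4.31,-5.42)
v5: (0.5,0.5) → rotate → (0.58585,-0.39596) → ×s → (0.88003,-0.59478) → (0.88,-0.59)
v6: (-4,5) → rotate → (4.14946,4.87668) → ×s → (6.23308,7.32546) → (6.23,7.33)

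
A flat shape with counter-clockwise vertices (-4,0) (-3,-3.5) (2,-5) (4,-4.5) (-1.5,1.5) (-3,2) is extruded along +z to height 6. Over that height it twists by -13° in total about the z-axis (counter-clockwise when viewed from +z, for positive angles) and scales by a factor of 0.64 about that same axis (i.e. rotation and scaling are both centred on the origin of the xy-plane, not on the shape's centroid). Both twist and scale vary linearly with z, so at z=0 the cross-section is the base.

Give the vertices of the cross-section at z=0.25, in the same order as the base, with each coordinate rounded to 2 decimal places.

Cross-section at z=0.25: (-3.94,0.04) (-2.99,-3.42) (1.92,-4.94) (3.90,-4.47) (-1.46,1.49) (-2.94,2.00)

t = z/height = 0.25/6 = 0.0416667
s = 1 + (scale-1)·z/height = 1 + (0.64-1)·0.25/6 = 0.985000
θ = twist·z/height = -13°·0.25/6 = -0.5417° = -0.009454 rad
cos θ = 0.999955, sin θ = -0.009454 (intermediates below are computed at full precision and shown rounded to 5 d.p.)
v1: (-4,0) → rotate → (-3.99982,0.03781) → ×s → (-3.93982,0.03725) → (-3.94,0.04)
v2: (-3,-3.5) → rotate → (-3.03295,-3.47148) → ×s → (-2.98746,-3.41941) → (-2.99,-3.42)
v3: (2,-5) → rotate → (1.95264,-5.01868) → ×s → (1.92335,-4.94340) → (1.92,-4.94)
v4: (4,-4.5) → rotate → (3.95728,-4.53761) → ×s → (3.89792,-4.46955) → (3.90,-4.47)
v5: (-1.5,1.5) → rotate → (-1.48575,1.51411) → ×s → (-1.46347,1.49140) → (-1.46,1.49)
v6: (-3,2) → rotate → (-2.98096,2.02827) → ×s → (-2.93624,1.99785) → (-2.94,2.00)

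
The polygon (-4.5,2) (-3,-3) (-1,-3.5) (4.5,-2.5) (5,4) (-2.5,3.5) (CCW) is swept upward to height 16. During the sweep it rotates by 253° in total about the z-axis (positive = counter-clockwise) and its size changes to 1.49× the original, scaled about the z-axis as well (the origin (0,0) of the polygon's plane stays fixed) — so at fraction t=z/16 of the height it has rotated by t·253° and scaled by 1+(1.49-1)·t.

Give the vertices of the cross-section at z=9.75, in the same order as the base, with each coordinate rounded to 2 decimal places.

Cross-section at z=9.75: (4.13,-4.88) (5.20,1.81) (3.15,3.53) (-3.85,5.47) (-8.11,-1.85) (0.94,-5.51)

t = z/height = 9.75/16 = 0.609375
s = 1 + (scale-1)·z/height = 1 + (1.49-1)·9.75/16 = 1.298594
θ = twist·z/height = 253°·9.75/16 = 154.1719° = 2.690807 rad
cos θ = -0.900105, sin θ = 0.435673 (intermediates below are computed at full precision and shown rounded to 5 d.p.)
v1: (-4.5,2) → rotate → (3.17913,-3.76074) → ×s → (4.12839,-4.88367) → (4.13,-4.88)
v2: (-3,-3) → rotate → (4.00733,1.39330) → ×s → (5.20390,1.80933) → (5.20,1.81)
v3: (-1,-3.5) → rotate → (2.42496,2.71469) → ×s → (3.14904,3.52529) → (3.15,3.53)
v4: (4.5,-2.5) → rotate → (-2.96129,4.21079) → ×s → (-3.84551,5.46811) → (-3.85,5.47)
v5: (5,4) → rotate → (-6.24322,-1.42206) → ×s → (-8.10740,-1.84667) → (-8.11,-1.85)
v6: (-2.5,3.5) → rotate → (0.72541,-4.23955) → ×s → (0.94201,-5.50545) → (0.94,-5.51)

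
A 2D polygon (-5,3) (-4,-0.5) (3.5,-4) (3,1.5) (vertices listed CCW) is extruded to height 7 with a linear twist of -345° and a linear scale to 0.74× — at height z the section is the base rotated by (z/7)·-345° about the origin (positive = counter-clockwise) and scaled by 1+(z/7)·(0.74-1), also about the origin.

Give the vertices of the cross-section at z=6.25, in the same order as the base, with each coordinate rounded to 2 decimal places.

t = z/height = 6.25/7 = 0.892857
s = 1 + (scale-1)·z/height = 1 + (0.74-1)·6.25/7 = 0.767857
θ = twist·z/height = -345°·6.25/7 = -308.0357° = -5.376237 rad
cos θ = 0.616153, sin θ = 0.787627 (intermediates below are computed at full precision and shown rounded to 5 d.p.)
v1: (-5,3) → rotate → (-5.44364,-2.08968) → ×s → (-4.17994,-1.60457) → (-4.18,-1.60)
v2: (-4,-0.5) → rotate → (-2.07080,-3.45858) → ×s → (-1.59008,-2.65570) → (-1.59,-2.66)
v3: (3.5,-4) → rotate → (5.30704,0.29208) → ×s → (4.07505,0.22428) → (4.08,0.22)
v4: (3,1.5) → rotate → (0.66702,3.28711) → ×s → (0.51217,2.52403) → (0.51,2.52)

Cross-section at z=6.25: (-4.18,-1.60) (-1.59,-2.66) (4.08,0.22) (0.51,2.52)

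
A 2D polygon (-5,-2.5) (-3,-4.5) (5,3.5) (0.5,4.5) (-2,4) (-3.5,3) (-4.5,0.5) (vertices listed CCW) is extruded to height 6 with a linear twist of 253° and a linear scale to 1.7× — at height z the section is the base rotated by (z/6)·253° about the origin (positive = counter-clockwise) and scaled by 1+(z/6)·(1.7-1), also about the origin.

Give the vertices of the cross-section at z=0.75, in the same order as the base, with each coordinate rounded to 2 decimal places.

Cross-section at z=0.75: (-3.20,-5.17) (-0.21,-5.88) (2.63,6.09) (-2.10,4.45) (-4.13,2.56) (-4.95,0.78) (-4.45,-2.10)

t = z/height = 0.75/6 = 0.125
s = 1 + (scale-1)·z/height = 1 + (1.7-1)·0.75/6 = 1.087500
θ = twist·z/height = 253°·0.75/6 = 31.6250° = 0.551960 rad
cos θ = 0.851498, sin θ = 0.524357 (intermediates below are computed at full precision and shown rounded to 5 d.p.)
v1: (-5,-2.5) → rotate → (-2.94660,-4.75053) → ×s → (-3.20442,-5.16620) → (-3.20,-5.17)
v2: (-3,-4.5) → rotate → (-0.19489,-5.40481) → ×s → (-0.21194,-5.87774) → (-0.21,-5.88)
v3: (5,3.5) → rotate → (2.42224,5.60203) → ×s → (2.63419,6.09221) → (2.63,6.09)
v4: (0.5,4.5) → rotate → (-1.93386,4.09392) → ×s → (-2.10307,4.45214) → (-2.10,4.45)
v5: (-2,4) → rotate → (-3.80043,2.35728) → ×s → (-4.13296,2.56354) → (-4.13,2.56)
v6: (-3.5,3) → rotate → (-4.55332,0.71924) → ×s → (-4.95173,0.78218) → (-4.95,0.78)
v7: (-4.5,0.5) → rotate → (-4.09392,-1.93386) → ×s → (-4.45214,-2.10307) → (-4.45,-2.10)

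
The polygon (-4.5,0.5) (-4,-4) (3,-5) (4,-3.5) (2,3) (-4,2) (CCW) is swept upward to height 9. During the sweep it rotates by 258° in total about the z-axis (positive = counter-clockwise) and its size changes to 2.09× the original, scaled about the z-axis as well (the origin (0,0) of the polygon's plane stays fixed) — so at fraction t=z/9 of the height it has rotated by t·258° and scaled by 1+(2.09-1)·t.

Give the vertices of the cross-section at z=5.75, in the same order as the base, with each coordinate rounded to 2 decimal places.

t = z/height = 5.75/9 = 0.638889
s = 1 + (scale-1)·z/height = 1 + (2.09-1)·5.75/9 = 1.696389
θ = twist·z/height = 258°·5.75/9 = 164.8333° = 2.876884 rad
cos θ = -0.965169, sin θ = 0.261628 (intermediates below are computed at full precision and shown rounded to 5 d.p.)
v1: (-4.5,0.5) → rotate → (4.21245,-1.65991) → ×s → (7.14595,-2.81585) → (7.15,-2.82)
v2: (-4,-4) → rotate → (4.90719,2.81416) → ×s → (8.32450,4.77392) → (8.32,4.77)
v3: (3,-5) → rotate → (-1.58737,5.61073) → ×s → (-2.69279,9.51798) → (-2.69,9.52)
v4: (4,-3.5) → rotate → (-2.94498,4.42460) → ×s → (-4.99583,7.50585) → (-5.00,7.51)
v5: (2,3) → rotate → (-2.71522,-2.37225) → ×s → (-4.60607,-4.02426) → (-4.61,-4.02)
v6: (-4,2) → rotate → (3.33742,-2.97685) → ×s → (5.66156,-5.04989) → (5.66,-5.05)

Cross-section at z=5.75: (7.15,-2.82) (8.32,4.77) (-2.69,9.52) (-5.00,7.51) (-4.61,-4.02) (5.66,-5.05)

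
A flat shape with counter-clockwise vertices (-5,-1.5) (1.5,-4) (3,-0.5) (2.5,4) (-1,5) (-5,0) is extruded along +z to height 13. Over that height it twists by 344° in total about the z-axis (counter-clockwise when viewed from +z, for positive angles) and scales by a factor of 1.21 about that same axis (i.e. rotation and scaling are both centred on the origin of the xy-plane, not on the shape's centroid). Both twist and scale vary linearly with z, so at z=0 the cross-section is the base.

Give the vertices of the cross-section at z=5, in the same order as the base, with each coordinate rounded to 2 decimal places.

Cross-section at z=5: (4.84,-2.91) (2.11,4.11) (-1.78,2.76) (-5.02,-0.91) (-3.27,-4.44) (3.64,-4.00)

t = z/height = 5/13 = 0.384615
s = 1 + (scale-1)·z/height = 1 + (1.21-1)·5/13 = 1.080769
θ = twist·z/height = 344°·5/13 = 132.3077° = 2.309205 rad
cos θ = -0.673112, sin θ = 0.739541 (intermediates below are computed at full precision and shown rounded to 5 d.p.)
v1: (-5,-1.5) → rotate → (4.47487,-2.68804) → ×s → (4.83630,-2.90515) → (4.84,-2.91)
v2: (1.5,-4) → rotate → (1.94850,3.80176) → ×s → (2.10587,4.10882) → (2.11,4.11)
v3: (3,-0.5) → rotate → (-1.64957,2.55518) → ×s → (-1.78280,2.76156) → (-1.78,2.76)
v4: (2.5,4) → rotate → (-4.64094,-0.84360) → ×s → (-5.01579,-0.91173) → (-5.02,-0.91)
v5: (-1,5) → rotate → (-3.02459,-4.10510) → ×s → (-3.26889,-4.43667) → (-3.27,-4.44)
v6: (-5,0) → rotate → (3.36556,-3.69770) → ×s → (3.63739,-3.99636) → (3.64,-4.00)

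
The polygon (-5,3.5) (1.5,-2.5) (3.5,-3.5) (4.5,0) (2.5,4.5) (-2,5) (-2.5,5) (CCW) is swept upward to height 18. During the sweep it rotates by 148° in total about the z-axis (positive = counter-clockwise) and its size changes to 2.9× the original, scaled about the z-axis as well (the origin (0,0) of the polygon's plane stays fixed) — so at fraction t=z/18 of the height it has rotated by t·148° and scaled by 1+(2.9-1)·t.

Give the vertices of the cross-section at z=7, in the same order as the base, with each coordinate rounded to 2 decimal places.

t = z/height = 7/18 = 0.388889
s = 1 + (scale-1)·z/height = 1 + (2.9-1)·7/18 = 1.738889
θ = twist·z/height = 148°·7/18 = 57.5556° = 1.004534 rad
cos θ = 0.536482, sin θ = 0.843912 (intermediates below are computed at full precision and shown rounded to 5 d.p.)
v1: (-5,3.5) → rotate → (-5.63610,-2.34187) → ×s → (-9.80055,-4.07226) → (-9.80,-4.07)
v2: (1.5,-2.5) → rotate → (2.91450,-0.07534) → ×s → (5.06800,-0.13100) → (5.07,-0.13)
v3: (3.5,-3.5) → rotate → (4.83138,1.07601) → ×s → (8.40123,1.87106) → (8.40,1.87)
v4: (4.5,0) → rotate → (2.41417,3.79760) → ×s → (4.19797,6.60361) → (4.20,6.60)
v5: (2.5,4.5) → rotate → (-2.45640,4.52395) → ×s → (-4.27141,7.86664) → (-4.27,7.87)
v6: (-2,5) → rotate → (-5.29252,0.99458) → ×s → (-9.20311,1.72947) → (-9.20,1.73)
v7: (-2.5,5) → rotate → (-5.56076,0.57263) → ×s → (-9.66955,0.99574) → (-9.67,1.00)

Cross-section at z=7: (-9.80,-4.07) (5.07,-0.13) (8.40,1.87) (4.20,6.60) (-4.27,7.87) (-9.20,1.73) (-9.67,1.00)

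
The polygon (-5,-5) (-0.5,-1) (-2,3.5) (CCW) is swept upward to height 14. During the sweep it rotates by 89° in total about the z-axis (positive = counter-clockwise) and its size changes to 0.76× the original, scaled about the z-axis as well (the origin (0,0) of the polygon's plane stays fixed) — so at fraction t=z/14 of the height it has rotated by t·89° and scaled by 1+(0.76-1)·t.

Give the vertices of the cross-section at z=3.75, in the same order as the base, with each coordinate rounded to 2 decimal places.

t = z/height = 3.75/14 = 0.267857
s = 1 + (scale-1)·z/height = 1 + (0.76-1)·3.75/14 = 0.935714
θ = twist·z/height = 89°·3.75/14 = 23.8393° = 0.416074 rad
cos θ = 0.914683, sin θ = 0.404173 (intermediates below are computed at full precision and shown rounded to 5 d.p.)
v1: (-5,-5) → rotate → (-2.55255,-6.59428) → ×s → (-2.38846,-6.17036) → (-2.39,-6.17)
v2: (-0.5,-1) → rotate → (-0.05317,-1.11677) → ×s → (-0.04975,-1.04498) → (-0.05,-1.04)
v3: (-2,3.5) → rotate → (-3.24397,2.39304) → ×s → (-3.03543,2.23921) → (-3.04,2.24)

Cross-section at z=3.75: (-2.39,-6.17) (-0.05,-1.04) (-3.04,2.24)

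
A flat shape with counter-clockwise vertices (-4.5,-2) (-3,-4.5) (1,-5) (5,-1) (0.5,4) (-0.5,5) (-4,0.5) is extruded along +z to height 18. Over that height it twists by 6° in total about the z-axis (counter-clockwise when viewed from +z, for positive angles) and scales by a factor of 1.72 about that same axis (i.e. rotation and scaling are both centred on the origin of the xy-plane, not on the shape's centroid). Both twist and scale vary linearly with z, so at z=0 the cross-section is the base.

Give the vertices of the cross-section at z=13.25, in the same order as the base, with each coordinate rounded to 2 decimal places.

t = z/height = 13.25/18 = 0.736111
s = 1 + (scale-1)·z/height = 1 + (1.72-1)·13.25/18 = 1.530000
θ = twist·z/height = 6°·13.25/18 = 4.4167° = 0.077085 rad
cos θ = 0.997030, sin θ = 0.077009 (intermediates below are computed at full precision and shown rounded to 5 d.p.)
v1: (-4.5,-2) → rotate → (-4.33262,-2.34060) → ×s → (-6.62891,-3.58112) → (-6.63,-3.58)
v2: (-3,-4.5) → rotate → (-2.64455,-4.71766) → ×s → (-4.04616,-7.21803) → (-4.05,-7.22)
v3: (1,-5) → rotate → (1.38208,-4.90814) → ×s → (2.11458,-7.50946) → (2.11,-7.51)
v4: (5,-1) → rotate → (5.06216,-0.61199) → ×s → (7.74511,-0.93634) → (7.75,-0.94)
v5: (0.5,4) → rotate → (0.19048,4.02663) → ×s → (0.29143,6.16074) → (0.29,6.16)
v6: (-0.5,5) → rotate → (-0.88356,4.94665) → ×s → (-1.35185,7.56837) → (-1.35,7.57)
v7: (-4,0.5) → rotate → (-4.02663,0.19048) → ×s → (-6.16074,0.29143) → (-6.16,0.29)

Cross-section at z=13.25: (-6.63,-3.58) (-4.05,-7.22) (2.11,-7.51) (7.75,-0.94) (0.29,6.16) (-1.35,7.57) (-6.16,0.29)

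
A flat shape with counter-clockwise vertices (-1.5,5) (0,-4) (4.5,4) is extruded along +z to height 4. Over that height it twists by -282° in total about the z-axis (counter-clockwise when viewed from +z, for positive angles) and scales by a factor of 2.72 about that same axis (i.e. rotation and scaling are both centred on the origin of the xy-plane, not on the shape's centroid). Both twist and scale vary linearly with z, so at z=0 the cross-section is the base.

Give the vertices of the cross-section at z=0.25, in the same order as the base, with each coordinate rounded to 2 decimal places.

t = z/height = 0.25/4 = 0.0625
s = 1 + (scale-1)·z/height = 1 + (2.72-1)·0.25/4 = 1.107500
θ = twist·z/height = -282°·0.25/4 = -17.6250° = -0.307614 rad
cos θ = 0.953059, sin θ = -0.302786 (intermediates below are computed at full precision and shown rounded to 5 d.p.)
v1: (-1.5,5) → rotate → (0.08434,5.21947) → ×s → (0.09341,5.78057) → (0.09,5.78)
v2: (0,-4) → rotate → (-1.21114,-3.81223) → ×s → (-1.34134,-4.22205) → (-1.34,-4.22)
v3: (4.5,4) → rotate → (5.49991,2.44970) → ×s → (6.09115,2.71304) → (6.09,2.71)

Cross-section at z=0.25: (0.09,5.78) (-1.34,-4.22) (6.09,2.71)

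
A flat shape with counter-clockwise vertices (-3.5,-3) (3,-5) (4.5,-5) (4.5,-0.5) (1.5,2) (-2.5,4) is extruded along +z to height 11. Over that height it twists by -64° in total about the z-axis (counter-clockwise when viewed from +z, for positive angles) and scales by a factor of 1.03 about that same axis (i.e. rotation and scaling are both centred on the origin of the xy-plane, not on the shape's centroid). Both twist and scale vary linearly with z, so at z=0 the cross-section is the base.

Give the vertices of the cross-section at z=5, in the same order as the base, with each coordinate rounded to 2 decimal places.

t = z/height = 5/11 = 0.454545
s = 1 + (scale-1)·z/height = 1 + (1.03-1)·5/11 = 1.013636
θ = twist·z/height = -64°·5/11 = -29.0909° = -0.507732 rad
cos θ = 0.873849, sin θ = -0.486197 (intermediates below are computed at full precision and shown rounded to 5 d.p.)
v1: (-3.5,-3) → rotate → (-4.51706,-0.91986) → ×s → (-4.57866,-0.93240) → (-4.58,-0.93)
v2: (3,-5) → rotate → (0.19056,-5.82784) → ×s → (0.19316,-5.90731) → (0.19,-5.91)
v3: (4.5,-5) → rotate → (1.50134,-6.55713) → ×s → (1.52181,-6.64655) → (1.52,-6.65)
v4: (4.5,-0.5) → rotate → (3.68922,-2.62481) → ×s → (3.73953,-2.66060) → (3.74,-2.66)
v5: (1.5,2) → rotate → (2.28317,1.01840) → ×s → (2.31430,1.03229) → (2.31,1.03)
v6: (-2.5,4) → rotate → (-0.23984,4.71089) → ×s → (-0.24311,4.77513) → (-0.24,4.78)

Cross-section at z=5: (-4.58,-0.93) (0.19,-5.91) (1.52,-6.65) (3.74,-2.66) (2.31,1.03) (-0.24,4.78)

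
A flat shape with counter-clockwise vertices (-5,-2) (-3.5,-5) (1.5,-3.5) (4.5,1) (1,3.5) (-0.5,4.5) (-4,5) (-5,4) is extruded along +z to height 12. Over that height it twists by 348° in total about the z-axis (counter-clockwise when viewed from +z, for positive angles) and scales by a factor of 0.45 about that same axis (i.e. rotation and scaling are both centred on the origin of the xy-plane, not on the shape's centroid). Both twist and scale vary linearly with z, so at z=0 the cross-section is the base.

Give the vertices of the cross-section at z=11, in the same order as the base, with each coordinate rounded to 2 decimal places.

Cross-section at z=11: (-2.52,0.88) (-2.94,-0.73) (-0.58,-1.80) (2.01,-1.09) (1.51,0.98) (1.28,1.85) (0.13,3.17) (-0.57,3.12)

t = z/height = 11/12 = 0.916667
s = 1 + (scale-1)·z/height = 1 + (0.45-1)·11/12 = 0.495833
θ = twist·z/height = 348°·11/12 = 319.0000° = 5.567600 rad
cos θ = 0.754710, sin θ = -0.656059 (intermediates below are computed at full precision and shown rounded to 5 d.p.)
v1: (-5,-2) → rotate → (-5.08567,1.77088) → ×s → (-2.52164,0.87806) → (-2.52,0.88)
v2: (-3.5,-5) → rotate → (-5.92178,-1.47734) → ×s → (-2.93622,-0.73252) → (-2.94,-0.73)
v3: (1.5,-3.5) → rotate → (-1.16414,-3.62557) → ×s → (-0.57722,-1.79768) → (-0.58,-1.80)
v4: (4.5,1) → rotate → (4.05225,-2.19756) → ×s → (2.00924,-1.08962) → (2.01,-1.09)
v5: (1,3.5) → rotate → (3.05092,1.98542) → ×s → (1.51275,0.98444) → (1.51,0.98)
v6: (-0.5,4.5) → rotate → (2.57491,3.72422) → ×s → (1.27673,1.84659) → (1.28,1.85)
v7: (-4,5) → rotate → (0.26146,6.39778) → ×s → (0.12964,3.17223) → (0.13,3.17)
v8: (-5,4) → rotate → (-1.14931,6.29913) → ×s → (-0.56987,3.12332) → (-0.57,3.12)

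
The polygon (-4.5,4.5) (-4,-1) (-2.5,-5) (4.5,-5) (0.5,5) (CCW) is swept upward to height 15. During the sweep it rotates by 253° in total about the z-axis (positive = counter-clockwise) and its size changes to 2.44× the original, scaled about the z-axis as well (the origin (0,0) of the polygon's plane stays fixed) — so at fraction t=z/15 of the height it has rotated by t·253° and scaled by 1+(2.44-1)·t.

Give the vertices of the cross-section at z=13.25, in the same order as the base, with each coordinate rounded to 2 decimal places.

Cross-section at z=13.25: (14.45,-0.38) (5.03,7.90) (-3.70,12.15) (-15.24,1.21) (6.99,-9.02)

t = z/height = 13.25/15 = 0.883333
s = 1 + (scale-1)·z/height = 1 + (2.44-1)·13.25/15 = 2.272000
θ = twist·z/height = 253°·13.25/15 = 223.4833° = 3.900520 rad
cos θ = -0.725575, sin θ = -0.688144 (intermediates below are computed at full precision and shown rounded to 5 d.p.)
v1: (-4.5,4.5) → rotate → (6.36173,-0.16844) → ×s → (14.45385,-0.38269) → (14.45,-0.38)
v2: (-4,-1) → rotate → (2.21415,3.47815) → ×s → (5.03056,7.90235) → (5.03,7.90)
v3: (-2.5,-5) → rotate → (-1.62678,5.34823) → ×s → (-3.69605,12.15118) → (-3.70,12.15)
v4: (4.5,-5) → rotate → (-6.70580,0.53123) → ×s → (-15.23559,1.20695) → (-15.24,1.21)
v5: (0.5,5) → rotate → (3.07793,-3.97194) → ×s → (6.99306,-9.02426) → (6.99,-9.02)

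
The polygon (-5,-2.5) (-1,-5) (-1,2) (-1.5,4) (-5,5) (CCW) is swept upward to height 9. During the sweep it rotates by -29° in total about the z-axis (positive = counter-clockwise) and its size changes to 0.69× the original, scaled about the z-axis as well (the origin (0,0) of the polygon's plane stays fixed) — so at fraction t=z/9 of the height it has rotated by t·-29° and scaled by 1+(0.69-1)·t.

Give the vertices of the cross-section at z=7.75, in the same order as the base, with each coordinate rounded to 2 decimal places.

Cross-section at z=7.75: (-4.10,-0.11) (-2.21,-3.01) (-0.05,1.64) (0.24,3.12) (-1.78,4.87)

t = z/height = 7.75/9 = 0.861111
s = 1 + (scale-1)·z/height = 1 + (0.69-1)·7.75/9 = 0.733056
θ = twist·z/height = -29°·7.75/9 = -24.9722° = -0.435847 rad
cos θ = 0.906513, sin θ = -0.422179 (intermediates below are computed at full precision and shown rounded to 5 d.p.)
v1: (-5,-2.5) → rotate → (-5.58801,-0.15539) → ×s → (-4.09632,-0.11391) → (-4.10,-0.11)
v2: (-1,-5) → rotate → (-3.01741,-4.11038) → ×s → (-2.21193,-3.01314) → (-2.21,-3.01)
v3: (-1,2) → rotate → (-0.06215,2.23520) → ×s → (-0.04556,1.63853) → (-0.05,1.64)
v4: (-1.5,4) → rotate → (0.32895,4.25932) → ×s → (0.24114,3.12232) → (0.24,3.12)
v5: (-5,5) → rotate → (-2.42167,6.64346) → ×s → (-1.77522,4.87002) → (-1.78,4.87)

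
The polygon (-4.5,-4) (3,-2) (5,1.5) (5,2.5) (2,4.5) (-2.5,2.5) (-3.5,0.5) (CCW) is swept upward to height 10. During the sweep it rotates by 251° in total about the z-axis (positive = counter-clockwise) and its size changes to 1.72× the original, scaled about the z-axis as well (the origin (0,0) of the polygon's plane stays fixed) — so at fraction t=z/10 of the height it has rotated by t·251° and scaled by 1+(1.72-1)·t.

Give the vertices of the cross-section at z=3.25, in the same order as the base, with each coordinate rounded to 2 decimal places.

Cross-section at z=3.25: (4.07,-6.22) (2.98,3.30) (-0.93,6.37) (-2.15,6.56) (-5.13,3.25) (-3.50,-2.60) (-1.24,-4.18)

t = z/height = 3.25/10 = 0.325
s = 1 + (scale-1)·z/height = 1 + (1.72-1)·3.25/10 = 1.234000
θ = twist·z/height = 251°·3.25/10 = 81.5750° = 1.423752 rad
cos θ = 0.146515, sin θ = 0.989208 (intermediates below are computed at full precision and shown rounded to 5 d.p.)
v1: (-4.5,-4) → rotate → (3.29752,-5.03750) → ×s → (4.06914,-6.21627) → (4.07,-6.22)
v2: (3,-2) → rotate → (2.41796,2.67460) → ×s → (2.98376,3.30045) → (2.98,3.30)
v3: (5,1.5) → rotate → (-0.75124,5.16581) → ×s → (-0.92703,6.37462) → (-0.93,6.37)
v4: (5,2.5) → rotate → (-1.74045,5.31233) → ×s → (-2.14771,6.55541) → (-2.15,6.56)
v5: (2,4.5) → rotate → (-4.15841,2.63773) → ×s → (-5.13148,3.25496) → (-5.13,3.25)
v6: (-2.5,2.5) → rotate → (-2.83931,-2.10673) → ×s → (-3.50371,-2.59971) → (-3.50,-2.60)
v7: (-3.5,0.5) → rotate → (-1.00741,-3.38897) → ×s → (-1.24314,-4.18199) → (-1.24,-4.18)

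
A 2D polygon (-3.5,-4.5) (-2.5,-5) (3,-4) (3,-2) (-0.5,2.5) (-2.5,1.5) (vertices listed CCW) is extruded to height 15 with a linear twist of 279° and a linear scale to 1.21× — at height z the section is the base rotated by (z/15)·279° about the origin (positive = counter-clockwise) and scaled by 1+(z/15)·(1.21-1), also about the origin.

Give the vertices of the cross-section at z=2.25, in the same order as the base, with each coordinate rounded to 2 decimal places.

t = z/height = 2.25/15 = 0.15
s = 1 + (scale-1)·z/height = 1 + (1.21-1)·2.25/15 = 1.031500
θ = twist·z/height = 279°·2.25/15 = 41.8500° = 0.730420 rad
cos θ = 0.744894, sin θ = 0.667183 (intermediates below are computed at full precision and shown rounded to 5 d.p.)
v1: (-3.5,-4.5) → rotate → (0.39519,-5.68716) → ×s → (0.40764,-5.86631) → (0.41,-5.87)
v2: (-2.5,-5) → rotate → (1.47368,-5.39243) → ×s → (1.52010,-5.56229) → (1.52,-5.56)
v3: (3,-4) → rotate → (4.90341,-0.97803) → ×s → (5.05787,-1.00884) → (5.06,-1.01)
v4: (3,-2) → rotate → (3.56905,0.51176) → ×s → (3.68147,0.52788) → (3.68,0.53)
v5: (-0.5,2.5) → rotate → (-2.04040,1.52864) → ×s → (-2.10468,1.57680) → (-2.10,1.58)
v6: (-2.5,1.5) → rotate → (-2.86301,-0.55062) → ×s → (-2.95319,-0.56796) → (-2.95,-0.57)

Cross-section at z=2.25: (0.41,-5.87) (1.52,-5.56) (5.06,-1.01) (3.68,0.53) (-2.10,1.58) (-2.95,-0.57)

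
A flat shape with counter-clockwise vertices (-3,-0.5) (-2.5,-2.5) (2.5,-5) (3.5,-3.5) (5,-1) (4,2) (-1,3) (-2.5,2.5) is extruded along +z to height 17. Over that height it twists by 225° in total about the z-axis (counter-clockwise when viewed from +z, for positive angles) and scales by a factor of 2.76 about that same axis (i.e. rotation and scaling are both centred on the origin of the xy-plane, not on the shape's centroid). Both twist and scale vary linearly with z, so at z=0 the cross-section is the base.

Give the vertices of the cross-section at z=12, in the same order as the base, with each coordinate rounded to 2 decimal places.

Cross-section at z=12: (6.68,-1.38) (7.25,3.20) (-1.18,12.48) (-4.48,10.15) (-9.64,6.14) (-9.98,-0.94) (-0.34,-7.08) (3.20,-7.25)

t = z/height = 12/17 = 0.705882
s = 1 + (scale-1)·z/height = 1 + (2.76-1)·12/17 = 2.242353
θ = twist·z/height = 225°·12/17 = 158.8235° = 2.771994 rad
cos θ = -0.932472, sin θ = 0.361242 (intermediates below are computed at full precision and shown rounded to 5 d.p.)
v1: (-3,-0.5) → rotate → (2.97804,-0.61749) → ×s → (6.67781,-1.38463) → (6.68,-1.38)
v2: (-2.5,-2.5) → rotate → (3.23428,1.42808) → ×s → (7.25241,3.20225) → (7.25,3.20)
v3: (2.5,-5) → rotate → (-0.52497,5.56547) → ×s → (-1.17717,12.47974) → (-1.18,12.48)
v4: (3.5,-3.5) → rotate → (-1.99931,4.52800) → ×s → (-4.48315,10.15337) → (-4.48,10.15)
v5: (5,-1) → rotate → (-4.30112,2.73868) → ×s → (-9.64463,6.14109) → (-9.64,6.14)
v6: (4,2) → rotate → (-4.45237,-0.41998) → ×s → (-9.98379,-0.94174) → (-9.98,-0.94)
v7: (-1,3) → rotate → (-0.15125,-3.15866) → ×s → (-0.33916,-7.08283) → (-0.34,-7.08)
v8: (-2.5,2.5) → rotate → (1.42808,-3.23428) → ×s → (3.20225,-7.25241) → (3.20,-7.25)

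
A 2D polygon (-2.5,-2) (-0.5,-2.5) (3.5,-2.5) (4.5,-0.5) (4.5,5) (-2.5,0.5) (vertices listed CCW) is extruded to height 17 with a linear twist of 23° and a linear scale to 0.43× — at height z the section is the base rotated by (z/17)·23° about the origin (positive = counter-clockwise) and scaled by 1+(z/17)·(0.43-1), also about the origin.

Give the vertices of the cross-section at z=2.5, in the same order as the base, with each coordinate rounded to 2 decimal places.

t = z/height = 2.5/17 = 0.147059
s = 1 + (scale-1)·z/height = 1 + (0.43-1)·2.5/17 = 0.916176
θ = twist·z/height = 23°·2.5/17 = 3.3824° = 0.059033 rad
cos θ = 0.998258, sin θ = 0.058999 (intermediates below are computed at full precision and shown rounded to 5 d.p.)
v1: (-2.5,-2) → rotate → (-2.37765,-2.14401) → ×s → (-2.17834,-1.96429) → (-2.18,-1.96)
v2: (-0.5,-2.5) → rotate → (-0.35163,-2.52514) → ×s → (-0.32216,-2.31348) → (-0.32,-2.31)
v3: (3.5,-2.5) → rotate → (3.64140,-2.28915) → ×s → (3.33617,-2.09726) → (3.34,-2.10)
v4: (4.5,-0.5) → rotate → (4.52166,-0.23363) → ×s → (4.14264,-0.21405) → (4.14,-0.21)
v5: (4.5,5) → rotate → (4.19717,5.25679) → ×s → (3.84535,4.81614) → (3.85,4.82)
v6: (-2.5,0.5) → rotate → (-2.52514,0.35163) → ×s → (-2.31348,0.32216) → (-2.31,0.32)

Cross-section at z=2.5: (-2.18,-1.96) (-0.32,-2.31) (3.34,-2.10) (4.14,-0.21) (3.85,4.82) (-2.31,0.32)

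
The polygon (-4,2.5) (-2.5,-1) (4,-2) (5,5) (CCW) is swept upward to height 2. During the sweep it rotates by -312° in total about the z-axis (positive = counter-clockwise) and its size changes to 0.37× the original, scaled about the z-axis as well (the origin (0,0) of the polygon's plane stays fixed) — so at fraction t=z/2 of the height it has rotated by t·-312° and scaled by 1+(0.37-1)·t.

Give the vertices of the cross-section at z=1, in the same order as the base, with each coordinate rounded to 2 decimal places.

Cross-section at z=1: (3.20,-0.45) (1.29,1.32) (-3.06,0.14) (-1.74,-4.52)

t = z/height = 1/2 = 0.5
s = 1 + (scale-1)·z/height = 1 + (0.37-1)·1/2 = 0.685000
θ = twist·z/height = -312°·1/2 = -156.0000° = -2.722714 rad
cos θ = -0.913545, sin θ = -0.406737 (intermediates below are computed at full precision and shown rounded to 5 d.p.)
v1: (-4,2.5) → rotate → (4.67102,-0.65692) → ×s → (3.19965,-0.44999) → (3.20,-0.45)
v2: (-2.5,-1) → rotate → (1.87713,1.93039) → ×s → (1.28583,1.32232) → (1.29,1.32)
v3: (4,-2) → rotate → (-4.46766,0.20014) → ×s → (-3.06034,0.13710) → (-3.06,0.14)
v4: (5,5) → rotate → (-2.53404,-6.60141) → ×s → (-1.73582,-4.52197) → (-1.74,-4.52)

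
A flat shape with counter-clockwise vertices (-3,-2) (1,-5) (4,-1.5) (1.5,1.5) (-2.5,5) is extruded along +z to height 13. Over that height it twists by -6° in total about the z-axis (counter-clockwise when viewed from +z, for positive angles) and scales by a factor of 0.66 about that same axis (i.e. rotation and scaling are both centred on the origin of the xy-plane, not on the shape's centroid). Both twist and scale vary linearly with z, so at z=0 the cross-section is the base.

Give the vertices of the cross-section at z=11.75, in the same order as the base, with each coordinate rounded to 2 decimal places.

t = z/height = 11.75/13 = 0.903846
s = 1 + (scale-1)·z/height = 1 + (0.66-1)·11.75/13 = 0.692692
θ = twist·z/height = -6°·11.75/13 = -5.4231° = -0.094651 rad
cos θ = 0.995524, sin θ = -0.094509 (intermediates below are computed at full precision and shown rounded to 5 d.p.)
v1: (-3,-2) → rotate → (-3.17559,-1.70752) → ×s → (-2.19971,-1.18279) → (-2.20,-1.18)
v2: (1,-5) → rotate → (0.52298,-5.07213) → ×s → (0.36226,-3.51342) → (0.36,-3.51)
v3: (4,-1.5) → rotate → (3.84033,-1.87132) → ×s → (2.66017,-1.29625) → (2.66,-1.30)
v4: (1.5,1.5) → rotate → (1.63505,1.35152) → ×s → (1.13259,0.93619) → (1.13,0.94)
v5: (-2.5,5) → rotate → (-2.01626,5.21389) → ×s → (-1.39665,3.61162) → (-1.40,3.61)

Cross-section at z=11.75: (-2.20,-1.18) (0.36,-3.51) (2.66,-1.30) (1.13,0.94) (-1.40,3.61)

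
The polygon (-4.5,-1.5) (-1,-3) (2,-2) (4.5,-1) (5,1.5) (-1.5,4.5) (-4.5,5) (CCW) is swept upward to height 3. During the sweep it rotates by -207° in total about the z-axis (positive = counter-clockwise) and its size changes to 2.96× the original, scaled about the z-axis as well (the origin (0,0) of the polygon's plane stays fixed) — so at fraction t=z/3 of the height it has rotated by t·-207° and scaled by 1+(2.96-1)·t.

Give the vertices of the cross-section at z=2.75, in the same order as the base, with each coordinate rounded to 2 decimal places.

Cross-section at z=2.75: (13.11,2.00) (4.18,7.80) (-4.57,6.46) (-11.93,4.89) (-14.49,-1.77) (2.00,-13.11) (10.04,-15.91)

t = z/height = 2.75/3 = 0.916667
s = 1 + (scale-1)·z/height = 1 + (2.96-1)·2.75/3 = 2.796667
θ = twist·z/height = -207°·2.75/3 = -189.7500° = -3.311762 rad
cos θ = -0.985556, sin θ = 0.169350 (intermediates below are computed at full precision and shown rounded to 5 d.p.)
v1: (-4.5,-1.5) → rotate → (4.68903,0.71626) → ×s → (13.11364,2.00314) → (13.11,2.00)
v2: (-1,-3) → rotate → (1.49360,2.78732) → ×s → (4.17711,7.79520) → (4.18,7.80)
v3: (2,-2) → rotate → (-1.63241,2.30981) → ×s → (-4.56532,6.45977) → (-4.57,6.46)
v4: (4.5,-1) → rotate → (-4.26565,1.74763) → ×s → (-11.92961,4.88754) → (-11.93,4.89)
v5: (5,1.5) → rotate → (-5.18180,-0.63159) → ×s → (-14.49178,-1.76634) → (-14.49,-1.77)
v6: (-1.5,4.5) → rotate → (0.71626,-4.68903) → ×s → (2.00314,-13.11364) → (2.00,-13.11)
v7: (-4.5,5) → rotate → (3.58825,-5.68985) → ×s → (10.03515,-15.91262) → (10.04,-15.91)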